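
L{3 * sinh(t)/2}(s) 3/(2 * (s^2 - 1))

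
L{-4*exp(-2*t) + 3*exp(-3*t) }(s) 3/(s + 3) - 4/(s + 2) 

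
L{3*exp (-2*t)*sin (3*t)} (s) 9/ ( (s+2)^2+9)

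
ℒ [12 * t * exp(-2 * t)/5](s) 12/(5 * (s+2)^2)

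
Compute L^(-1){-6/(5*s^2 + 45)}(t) -2*sin(3*t)/5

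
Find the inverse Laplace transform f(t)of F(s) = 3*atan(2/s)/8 3*sin(2*t)/(8*t)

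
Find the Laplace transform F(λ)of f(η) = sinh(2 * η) 2/(λ^2 - 4)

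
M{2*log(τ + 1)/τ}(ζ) -2*pi*csc(pi*ζ)/(ζ - 1)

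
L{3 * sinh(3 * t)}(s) 9/(s^2 - 9)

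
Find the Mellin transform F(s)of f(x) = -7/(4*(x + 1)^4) 7*pi*(s - 3)*(s - 2)*(s - 1)/(24*sin(pi*s))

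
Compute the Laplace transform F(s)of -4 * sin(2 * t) -8/(s^2 + 4)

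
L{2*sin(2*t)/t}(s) 2*atan(2/s)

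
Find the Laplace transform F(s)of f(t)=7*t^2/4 7/(2*s^3)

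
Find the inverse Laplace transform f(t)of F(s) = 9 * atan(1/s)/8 9 * sin(t)/(8 * t)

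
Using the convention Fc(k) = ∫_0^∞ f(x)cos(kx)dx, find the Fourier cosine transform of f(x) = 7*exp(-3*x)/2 21/(2*(k^2 + 9))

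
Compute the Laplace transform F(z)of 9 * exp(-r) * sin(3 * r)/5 27/(5 * ((z+1)^2+9))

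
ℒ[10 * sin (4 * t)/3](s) 40/ (3 * (s^2+16))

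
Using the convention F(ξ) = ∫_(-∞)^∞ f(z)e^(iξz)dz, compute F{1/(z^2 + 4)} pi*exp(-2*Abs(ξ))/2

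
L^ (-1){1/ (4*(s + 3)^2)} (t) t*exp (-3*t)/4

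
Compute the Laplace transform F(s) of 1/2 1/(2*s) 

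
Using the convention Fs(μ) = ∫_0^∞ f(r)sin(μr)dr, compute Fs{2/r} pi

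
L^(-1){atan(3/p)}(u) sin(3*u)/u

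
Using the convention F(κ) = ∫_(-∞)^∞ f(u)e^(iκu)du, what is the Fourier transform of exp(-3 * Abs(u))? 6/(κ^2+9)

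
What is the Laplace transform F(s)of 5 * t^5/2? 300/s^6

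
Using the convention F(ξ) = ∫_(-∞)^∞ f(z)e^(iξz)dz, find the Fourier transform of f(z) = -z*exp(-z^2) -I*sqrt(pi)*ξ*exp(-ξ^2/4)/2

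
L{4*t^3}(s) 24/s^4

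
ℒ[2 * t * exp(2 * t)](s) 2/(s - 2)^2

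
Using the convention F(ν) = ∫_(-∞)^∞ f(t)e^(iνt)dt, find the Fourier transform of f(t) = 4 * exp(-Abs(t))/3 8/(3 * (ν^2 + 1))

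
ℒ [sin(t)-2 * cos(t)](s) 1/(s^2 + 1)-2 * s/(s^2 + 1)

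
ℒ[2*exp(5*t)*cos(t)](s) 2*(s - 5)/((s - 5)^2 + 1)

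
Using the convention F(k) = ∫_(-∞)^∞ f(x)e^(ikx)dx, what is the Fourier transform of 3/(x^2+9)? pi*exp(-3*Abs(k))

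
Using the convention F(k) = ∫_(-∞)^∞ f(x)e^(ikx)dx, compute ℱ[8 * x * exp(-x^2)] 4 * I * sqrt(pi) * k * exp(-k^2/4)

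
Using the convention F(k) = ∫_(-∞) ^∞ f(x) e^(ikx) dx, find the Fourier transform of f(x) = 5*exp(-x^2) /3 5*sqrt(pi)*exp(-k^2/4) /3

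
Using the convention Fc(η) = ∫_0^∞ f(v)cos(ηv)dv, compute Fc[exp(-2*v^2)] sqrt(2)*sqrt(pi)*exp(-η^2/8)/4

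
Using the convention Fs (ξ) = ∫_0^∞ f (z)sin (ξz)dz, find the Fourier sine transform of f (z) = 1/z pi/2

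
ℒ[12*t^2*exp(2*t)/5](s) 24/(5*(s - 2)^3)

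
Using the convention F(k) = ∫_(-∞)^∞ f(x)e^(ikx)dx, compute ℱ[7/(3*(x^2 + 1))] 7*pi*exp(-Abs(k))/3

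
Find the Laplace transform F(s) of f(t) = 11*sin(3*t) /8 33/(8*(s^2 + 9) ) 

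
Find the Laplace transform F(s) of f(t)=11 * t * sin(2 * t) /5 44 * s/(5 * (s^2 + 4) ^2) 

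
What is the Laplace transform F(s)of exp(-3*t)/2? 1/(2*(s + 3))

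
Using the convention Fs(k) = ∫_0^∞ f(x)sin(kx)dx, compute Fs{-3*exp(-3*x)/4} -3*k/(4*k^2 + 36)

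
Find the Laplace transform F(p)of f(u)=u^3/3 2/p^4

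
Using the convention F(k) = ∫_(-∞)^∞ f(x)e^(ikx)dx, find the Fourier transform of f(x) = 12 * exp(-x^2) 12 * sqrt(pi) * exp(-k^2/4)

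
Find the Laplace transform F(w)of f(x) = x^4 24/w^5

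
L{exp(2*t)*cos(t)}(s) (s - 2)/((s - 2)^2 + 1)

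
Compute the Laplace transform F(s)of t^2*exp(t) 2/(s - 1)^3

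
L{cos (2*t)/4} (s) s/ (4*(s^2 + 4))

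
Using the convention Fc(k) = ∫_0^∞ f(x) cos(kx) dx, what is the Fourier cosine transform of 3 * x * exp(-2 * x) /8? 3 * (4 - k^2) /(8 * (k^2 + 4) ^2) 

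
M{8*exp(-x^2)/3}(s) 4*gamma(s/2)/3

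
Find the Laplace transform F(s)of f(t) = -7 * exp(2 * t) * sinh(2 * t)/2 -7/(s * (s - 4))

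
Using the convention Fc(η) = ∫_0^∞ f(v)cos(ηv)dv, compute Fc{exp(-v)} 1/(η^2 + 1)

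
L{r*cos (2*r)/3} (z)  (z^2-4)/ (3*(z^2+4)^2)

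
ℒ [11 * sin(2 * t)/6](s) 11/(3 * (s^2 + 4))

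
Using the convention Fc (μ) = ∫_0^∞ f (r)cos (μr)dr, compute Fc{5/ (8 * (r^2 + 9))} 5 * pi * exp (-3 * μ)/48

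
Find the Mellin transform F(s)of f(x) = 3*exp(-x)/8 3*gamma(s)/8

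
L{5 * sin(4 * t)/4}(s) 5/(s^2 + 16)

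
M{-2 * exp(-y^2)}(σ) -gamma(σ/2)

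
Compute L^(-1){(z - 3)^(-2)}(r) r*exp(3*r)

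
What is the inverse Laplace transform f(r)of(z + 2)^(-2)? r*exp(-2*r)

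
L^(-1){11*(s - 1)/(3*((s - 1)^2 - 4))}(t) 11*exp(t)*cosh(2*t)/3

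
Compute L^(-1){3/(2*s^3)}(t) 3*t^2/4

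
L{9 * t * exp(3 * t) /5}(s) 9/(5 * (s - 3) ^2) 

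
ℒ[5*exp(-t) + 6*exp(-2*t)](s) 6/(s + 2) + 5/(s + 1)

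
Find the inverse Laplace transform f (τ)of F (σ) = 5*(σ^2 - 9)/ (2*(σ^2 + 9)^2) 5*τ*cos (3*τ)/2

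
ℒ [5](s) 5/s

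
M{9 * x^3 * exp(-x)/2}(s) 9 * gamma(s + 3)/2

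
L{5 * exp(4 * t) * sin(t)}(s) 5/((s - 4)^2+1)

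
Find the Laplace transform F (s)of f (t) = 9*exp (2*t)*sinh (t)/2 9/ (2*( (s - 2)^2 - 1))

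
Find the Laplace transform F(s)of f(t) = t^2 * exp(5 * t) 2/(s - 5)^3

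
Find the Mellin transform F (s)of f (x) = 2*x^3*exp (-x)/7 2*gamma (s + 3)/7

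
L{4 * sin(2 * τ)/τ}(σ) 4 * atan(2/σ)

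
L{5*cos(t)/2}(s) 5*s/(2*(s^2 + 1))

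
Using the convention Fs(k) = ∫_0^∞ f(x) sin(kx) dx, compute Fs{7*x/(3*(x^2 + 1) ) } 7*pi*exp(-k) /6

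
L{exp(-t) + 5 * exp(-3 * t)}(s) 1/(s + 1) + 5/(s + 3)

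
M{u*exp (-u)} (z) gamma (z + 1)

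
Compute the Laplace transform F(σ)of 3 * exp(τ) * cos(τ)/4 3 * (σ - 1)/(4 * ((σ - 1)^2 + 1))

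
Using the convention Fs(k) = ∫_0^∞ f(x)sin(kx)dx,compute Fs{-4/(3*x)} -2*pi/3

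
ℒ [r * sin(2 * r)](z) 4 * z/(z^2 + 4)^2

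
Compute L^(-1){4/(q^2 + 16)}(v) sin(4*v)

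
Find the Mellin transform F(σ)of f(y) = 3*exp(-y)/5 3*gamma(σ)/5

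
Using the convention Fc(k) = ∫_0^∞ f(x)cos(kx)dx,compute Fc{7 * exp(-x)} 7/(k^2 + 1)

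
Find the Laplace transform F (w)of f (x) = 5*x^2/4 5/ (2*w^3)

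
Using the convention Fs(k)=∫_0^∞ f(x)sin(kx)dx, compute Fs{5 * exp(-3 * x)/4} 5 * k/(4 * (k^2 + 9))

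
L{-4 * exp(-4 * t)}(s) -4/(s + 4)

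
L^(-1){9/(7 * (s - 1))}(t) 9 * exp(t)/7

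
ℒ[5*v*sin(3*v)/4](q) 15*q/(2*(q^2 + 9)^2)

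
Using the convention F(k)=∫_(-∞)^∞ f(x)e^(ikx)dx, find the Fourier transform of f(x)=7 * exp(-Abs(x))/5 14/(5 * (k^2 + 1))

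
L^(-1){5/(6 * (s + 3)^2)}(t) 5 * t * exp(-3 * t)/6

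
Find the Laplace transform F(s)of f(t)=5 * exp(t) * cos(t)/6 5 * (s - 1)/(6 * ((s - 1)^2+1))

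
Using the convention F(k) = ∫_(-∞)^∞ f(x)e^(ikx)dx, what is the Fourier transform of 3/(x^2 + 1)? 3 * pi * exp(-Abs(k))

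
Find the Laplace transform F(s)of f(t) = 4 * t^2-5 8/s^3-5/s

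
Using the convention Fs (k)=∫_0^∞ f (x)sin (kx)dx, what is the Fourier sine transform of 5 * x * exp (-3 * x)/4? 15 * k/ (2 * (k^2+9)^2)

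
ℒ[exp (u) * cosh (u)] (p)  (p - 1)/ (p * (p - 2))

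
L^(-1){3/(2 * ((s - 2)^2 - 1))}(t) 3 * exp(2 * t) * sinh(t)/2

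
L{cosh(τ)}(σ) σ/(σ^2-1)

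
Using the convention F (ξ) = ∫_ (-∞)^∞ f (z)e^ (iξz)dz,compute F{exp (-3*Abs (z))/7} 6/ (7*(ξ^2 + 9))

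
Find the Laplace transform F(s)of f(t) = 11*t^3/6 11/s^4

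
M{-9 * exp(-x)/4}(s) -9 * gamma(s)/4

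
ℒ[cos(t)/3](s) s/(3*(s^2 + 1))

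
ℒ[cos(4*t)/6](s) s/(6*(s^2 + 16))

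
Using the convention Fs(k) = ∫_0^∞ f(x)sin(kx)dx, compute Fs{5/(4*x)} 5*pi/8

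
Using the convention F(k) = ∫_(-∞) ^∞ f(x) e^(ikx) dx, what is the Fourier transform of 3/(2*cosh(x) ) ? 3*pi/(2*cosh(pi*k/2) ) 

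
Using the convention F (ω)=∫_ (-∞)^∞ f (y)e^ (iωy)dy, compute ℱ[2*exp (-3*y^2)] 2*sqrt (3)*sqrt (pi)*exp (-ω^2/12)/3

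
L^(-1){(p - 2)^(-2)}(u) u*exp(2*u)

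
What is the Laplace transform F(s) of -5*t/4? -5/(4*s^2) 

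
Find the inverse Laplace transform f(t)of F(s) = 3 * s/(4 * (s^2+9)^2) t * sin(3 * t)/8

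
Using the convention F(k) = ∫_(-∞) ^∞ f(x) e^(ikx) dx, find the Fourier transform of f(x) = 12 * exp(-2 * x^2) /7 6 * sqrt(2) * sqrt(pi) * exp(-k^2/8) /7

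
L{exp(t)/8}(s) 1/(8 * (s - 1))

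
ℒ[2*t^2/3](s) 4/(3*s^3)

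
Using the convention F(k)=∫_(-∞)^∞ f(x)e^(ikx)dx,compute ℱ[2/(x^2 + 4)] pi * exp(-2 * Abs(k))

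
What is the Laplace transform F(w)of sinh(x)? 1/(w^2-1)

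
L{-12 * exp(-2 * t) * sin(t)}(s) -12/((s + 2)^2 + 1)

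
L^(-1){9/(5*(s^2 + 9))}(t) 3*sin(3*t)/5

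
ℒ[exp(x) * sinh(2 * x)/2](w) 1/((w - 1)^2 - 4)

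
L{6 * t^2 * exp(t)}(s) 12/(s - 1)^3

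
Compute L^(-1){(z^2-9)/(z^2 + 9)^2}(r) r * cos(3 * r)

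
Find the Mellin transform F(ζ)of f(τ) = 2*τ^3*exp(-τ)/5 2*gamma(ζ+3)/5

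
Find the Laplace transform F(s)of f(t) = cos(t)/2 s/(2*(s^2 + 1))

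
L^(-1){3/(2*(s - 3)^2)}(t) 3*t*exp(3*t)/2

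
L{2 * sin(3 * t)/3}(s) 2/(s^2 + 9)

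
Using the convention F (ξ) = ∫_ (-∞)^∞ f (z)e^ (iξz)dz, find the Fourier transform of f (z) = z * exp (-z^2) I * sqrt (pi) * ξ * exp (-ξ^2/4)/2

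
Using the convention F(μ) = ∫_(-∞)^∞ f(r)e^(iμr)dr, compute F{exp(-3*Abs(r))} 6/(μ^2 + 9)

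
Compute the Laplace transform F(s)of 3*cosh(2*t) 3*s/(s^2-4)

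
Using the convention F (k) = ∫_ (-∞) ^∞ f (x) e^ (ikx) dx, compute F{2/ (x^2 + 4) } pi * exp (-2 * Abs (k) ) 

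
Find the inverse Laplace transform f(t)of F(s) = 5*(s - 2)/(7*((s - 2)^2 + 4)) 5*exp(2*t)*cos(2*t)/7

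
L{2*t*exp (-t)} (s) 2/ (s + 1)^2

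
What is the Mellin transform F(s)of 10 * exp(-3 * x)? 10 * gamma(s)/3^s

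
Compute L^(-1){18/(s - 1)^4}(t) 3*t^3*exp(t)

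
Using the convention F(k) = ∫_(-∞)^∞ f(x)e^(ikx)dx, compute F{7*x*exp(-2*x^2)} 7*sqrt(2)*I*sqrt(pi)*k*exp(-k^2/8)/8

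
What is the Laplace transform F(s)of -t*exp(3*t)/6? -1/(6*(s - 3)^2)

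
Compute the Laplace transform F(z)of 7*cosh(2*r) 7*z/(z^2 - 4)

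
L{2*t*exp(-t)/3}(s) 2/(3*(s + 1)^2)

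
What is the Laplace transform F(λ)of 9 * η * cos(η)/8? 9 * (λ^2 - 1)/(8 * (λ^2 + 1)^2)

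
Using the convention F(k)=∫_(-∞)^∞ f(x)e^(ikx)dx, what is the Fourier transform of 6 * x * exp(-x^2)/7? 3 * I * sqrt(pi) * k * exp(-k^2/4)/7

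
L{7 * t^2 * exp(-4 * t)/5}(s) 14/(5 * (s + 4)^3)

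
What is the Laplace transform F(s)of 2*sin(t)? 2/(s^2 + 1)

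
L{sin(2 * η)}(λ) 2/(λ^2 + 4)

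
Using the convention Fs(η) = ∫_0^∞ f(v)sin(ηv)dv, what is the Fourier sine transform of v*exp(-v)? 2*η/(η^2 + 1)^2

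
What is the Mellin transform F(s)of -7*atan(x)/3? 7*pi*sec(pi*s/2)/(6*s)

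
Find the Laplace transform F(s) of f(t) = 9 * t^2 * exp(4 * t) 18/(s - 4) ^3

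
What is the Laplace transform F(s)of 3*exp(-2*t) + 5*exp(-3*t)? 3/(s + 2) + 5/(s + 3)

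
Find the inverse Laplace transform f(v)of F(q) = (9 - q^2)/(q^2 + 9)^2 -v * cos(3 * v)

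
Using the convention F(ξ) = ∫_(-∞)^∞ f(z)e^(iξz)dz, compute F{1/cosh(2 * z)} pi/(2 * cosh(pi * ξ/4))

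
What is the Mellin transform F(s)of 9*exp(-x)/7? 9*gamma(s)/7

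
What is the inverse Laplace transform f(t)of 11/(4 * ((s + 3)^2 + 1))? 11 * exp(-3 * t) * sin(t)/4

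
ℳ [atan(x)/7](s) -pi*sec(pi*s/2)/(14*s)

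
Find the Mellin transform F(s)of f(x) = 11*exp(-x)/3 11*gamma(s)/3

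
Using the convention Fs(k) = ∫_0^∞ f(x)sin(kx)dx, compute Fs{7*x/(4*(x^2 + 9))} 7*pi*exp(-3*k)/8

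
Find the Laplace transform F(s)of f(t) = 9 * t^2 18/s^3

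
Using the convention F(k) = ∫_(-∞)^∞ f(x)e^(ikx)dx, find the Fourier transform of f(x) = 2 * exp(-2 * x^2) sqrt(2) * sqrt(pi) * exp(-k^2/8)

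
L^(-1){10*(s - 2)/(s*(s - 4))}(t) 10*exp(2*t)*cosh(2*t)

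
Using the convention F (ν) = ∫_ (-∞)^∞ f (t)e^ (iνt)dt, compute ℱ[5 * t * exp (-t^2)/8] 5 * I * sqrt (pi) * ν * exp (-ν^2/4)/16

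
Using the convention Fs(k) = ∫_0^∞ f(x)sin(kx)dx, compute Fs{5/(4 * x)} 5 * pi/8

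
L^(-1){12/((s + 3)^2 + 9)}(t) 4 * exp(-3 * t) * sin(3 * t)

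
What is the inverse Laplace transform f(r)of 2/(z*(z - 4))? exp(2*r)*sinh(2*r)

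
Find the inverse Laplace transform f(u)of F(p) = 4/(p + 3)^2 4 * u * exp(-3 * u)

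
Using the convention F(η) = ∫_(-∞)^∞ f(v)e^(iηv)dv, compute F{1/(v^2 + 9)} pi * exp(-3 * Abs(η))/3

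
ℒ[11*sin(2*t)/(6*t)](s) 11*atan(2/s)/6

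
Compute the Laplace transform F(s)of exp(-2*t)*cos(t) (s + 2)/((s + 2)^2 + 1)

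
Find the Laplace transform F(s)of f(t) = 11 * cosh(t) 11 * s/(s^2 - 1)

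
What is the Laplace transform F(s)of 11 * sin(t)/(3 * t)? 11 * atan(1/s)/3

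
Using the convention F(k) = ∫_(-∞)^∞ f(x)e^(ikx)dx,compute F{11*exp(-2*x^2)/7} 11*sqrt(2)*sqrt(pi)*exp(-k^2/8)/14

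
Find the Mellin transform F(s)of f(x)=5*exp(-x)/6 5*gamma(s)/6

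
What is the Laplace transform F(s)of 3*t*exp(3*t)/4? 3/(4*(s - 3)^2)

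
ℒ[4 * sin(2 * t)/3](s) 8/(3 * (s^2+4))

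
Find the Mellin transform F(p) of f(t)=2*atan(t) -pi*sec(pi*p/2) /p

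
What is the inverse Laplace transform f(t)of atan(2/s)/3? sin(2 * t)/(3 * t)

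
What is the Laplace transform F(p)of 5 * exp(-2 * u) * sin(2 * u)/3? 10/(3 * ((p + 2)^2 + 4))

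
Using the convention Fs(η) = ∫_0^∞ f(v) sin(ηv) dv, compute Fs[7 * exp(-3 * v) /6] 7 * η/(6 * (η^2 + 9) ) 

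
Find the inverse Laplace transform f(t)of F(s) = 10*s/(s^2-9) 10*cosh(3*t)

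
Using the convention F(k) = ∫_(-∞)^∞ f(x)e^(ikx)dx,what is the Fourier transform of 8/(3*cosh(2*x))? 4*pi/(3*cosh(pi*k/4))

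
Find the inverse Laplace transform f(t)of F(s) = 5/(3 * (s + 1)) 5 * exp(-t)/3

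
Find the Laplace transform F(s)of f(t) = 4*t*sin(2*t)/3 16*s/(3*(s^2 + 4)^2)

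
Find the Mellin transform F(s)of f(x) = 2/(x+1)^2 -2*pi*(s - 1)/sin(pi*s)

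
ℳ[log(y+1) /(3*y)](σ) -pi*csc(pi*σ) /(3*σ - 3) 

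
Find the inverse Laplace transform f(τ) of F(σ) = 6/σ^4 τ^3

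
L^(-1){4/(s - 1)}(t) 4 * exp(t)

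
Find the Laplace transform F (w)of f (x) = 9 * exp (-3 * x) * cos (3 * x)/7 9 * (w + 3)/ (7 * ( (w + 3)^2 + 9))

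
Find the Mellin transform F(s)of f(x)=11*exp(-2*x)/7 11*gamma(s)/(7*2^s)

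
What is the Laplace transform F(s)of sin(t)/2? 1/(2 * (s^2+1))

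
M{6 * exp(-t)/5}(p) 6 * gamma(p)/5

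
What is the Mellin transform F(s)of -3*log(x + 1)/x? 3*pi*csc(pi*s)/(s - 1)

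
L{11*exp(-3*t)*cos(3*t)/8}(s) 11*(s + 3)/(8*((s + 3)^2 + 9))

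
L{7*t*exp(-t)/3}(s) 7/(3*(s + 1)^2)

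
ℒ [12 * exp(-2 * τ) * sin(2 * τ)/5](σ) 24/(5 * ((σ+2)^2+4))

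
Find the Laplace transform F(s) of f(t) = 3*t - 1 3/s^2 - 1/s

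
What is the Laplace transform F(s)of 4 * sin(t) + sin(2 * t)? 2/(s^2 + 4) + 4/(s^2 + 1)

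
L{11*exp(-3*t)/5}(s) 11/(5*(s+3))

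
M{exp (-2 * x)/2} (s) gamma (s)/ (2 * 2^s)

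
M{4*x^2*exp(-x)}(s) 4*gamma(s + 2)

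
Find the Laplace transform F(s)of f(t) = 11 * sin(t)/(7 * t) 11 * atan(1/s)/7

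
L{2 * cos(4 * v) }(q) 2 * q/(q^2 + 16) 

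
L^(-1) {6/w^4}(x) x^3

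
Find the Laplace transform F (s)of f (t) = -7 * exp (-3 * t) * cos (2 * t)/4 7 * (-s - 3)/ (4 * ( (s + 3)^2 + 4))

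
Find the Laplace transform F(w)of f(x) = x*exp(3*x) (w - 3)^(-2)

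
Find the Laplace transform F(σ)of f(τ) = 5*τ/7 5/(7*σ^2)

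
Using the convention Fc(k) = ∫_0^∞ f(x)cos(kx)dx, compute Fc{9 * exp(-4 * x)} 36/(k^2 + 16)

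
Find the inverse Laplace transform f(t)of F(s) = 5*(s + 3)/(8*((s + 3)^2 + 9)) 5*exp(-3*t)*cos(3*t)/8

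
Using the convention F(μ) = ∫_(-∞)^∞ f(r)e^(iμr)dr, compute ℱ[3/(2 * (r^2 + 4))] 3 * pi * exp(-2 * Abs(μ))/4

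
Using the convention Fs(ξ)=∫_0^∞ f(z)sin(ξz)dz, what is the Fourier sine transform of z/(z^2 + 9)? pi * exp(-3 * ξ)/2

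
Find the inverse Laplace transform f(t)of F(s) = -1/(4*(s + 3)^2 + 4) -exp(-3*t)*sin(t)/4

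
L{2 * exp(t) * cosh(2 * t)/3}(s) 2 * (s - 1)/(3 * ((s - 1)^2 - 4))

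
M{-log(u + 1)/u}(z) pi*csc(pi*z)/(z - 1)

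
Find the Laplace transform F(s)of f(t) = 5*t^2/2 5/s^3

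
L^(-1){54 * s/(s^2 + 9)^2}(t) 9 * t * sin(3 * t)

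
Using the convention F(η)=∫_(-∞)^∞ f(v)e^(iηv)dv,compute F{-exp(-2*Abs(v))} -4/(η^2 + 4)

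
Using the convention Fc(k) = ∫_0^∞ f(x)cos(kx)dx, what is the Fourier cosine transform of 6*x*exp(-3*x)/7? 6*(9 - k^2)/(7*(k^2 + 9)^2)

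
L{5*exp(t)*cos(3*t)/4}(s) 5*(s - 1)/(4*((s - 1)^2 + 9))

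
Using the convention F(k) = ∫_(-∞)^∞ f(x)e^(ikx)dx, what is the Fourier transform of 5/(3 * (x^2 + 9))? 5 * pi * exp(-3 * Abs(k))/9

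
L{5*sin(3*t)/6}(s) 5/(2*(s^2 + 9))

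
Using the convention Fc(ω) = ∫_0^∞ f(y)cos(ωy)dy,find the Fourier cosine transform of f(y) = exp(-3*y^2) sqrt(3)*sqrt(pi)*exp(-ω^2/12)/6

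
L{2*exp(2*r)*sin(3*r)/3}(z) 2/((z - 2)^2 + 9)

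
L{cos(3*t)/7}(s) s/(7*(s^2 + 9))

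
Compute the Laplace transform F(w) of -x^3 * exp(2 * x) -6/(w - 2) ^4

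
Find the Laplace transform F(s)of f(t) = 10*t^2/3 20/(3*s^3)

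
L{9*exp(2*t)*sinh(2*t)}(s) 18/(s*(s - 4))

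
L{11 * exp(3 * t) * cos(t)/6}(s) 11 * (s - 3)/(6 * ((s - 3)^2 + 1))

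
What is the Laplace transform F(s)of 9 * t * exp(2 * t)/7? 9/(7 * (s - 2)^2)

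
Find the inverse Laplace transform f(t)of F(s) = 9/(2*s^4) 3*t^3/4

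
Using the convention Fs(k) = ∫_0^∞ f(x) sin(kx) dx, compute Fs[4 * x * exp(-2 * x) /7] 16 * k/(7 * (k^2 + 4) ^2) 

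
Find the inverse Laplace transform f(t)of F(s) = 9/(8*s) 9/8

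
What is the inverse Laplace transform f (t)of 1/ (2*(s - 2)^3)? t^2*exp (2*t)/4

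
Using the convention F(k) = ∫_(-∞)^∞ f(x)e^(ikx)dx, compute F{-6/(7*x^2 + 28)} -3*pi*exp(-2*Abs(k))/7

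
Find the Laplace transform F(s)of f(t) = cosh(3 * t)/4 s/(4 * (s^2 - 9))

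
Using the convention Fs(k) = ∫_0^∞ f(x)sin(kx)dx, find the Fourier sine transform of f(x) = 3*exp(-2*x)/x 3*atan(k/2)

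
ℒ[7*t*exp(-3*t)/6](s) 7/(6*(s + 3)^2)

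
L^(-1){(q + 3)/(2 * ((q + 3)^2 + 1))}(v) exp(-3 * v) * cos(v)/2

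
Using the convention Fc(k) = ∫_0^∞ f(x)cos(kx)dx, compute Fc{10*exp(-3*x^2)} 5*sqrt(3)*sqrt(pi)*exp(-k^2/12)/3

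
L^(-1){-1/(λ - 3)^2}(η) -η * exp(3 * η)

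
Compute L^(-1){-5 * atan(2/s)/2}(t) -5 * sin(2 * t)/(2 * t)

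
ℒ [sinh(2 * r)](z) 2/(z^2-4)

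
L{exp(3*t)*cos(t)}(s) (s - 3)/((s - 3)^2+1)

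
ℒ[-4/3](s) -4/(3 * s)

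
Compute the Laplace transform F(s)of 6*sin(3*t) 18/(s^2 + 9)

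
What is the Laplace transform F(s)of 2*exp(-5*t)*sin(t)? 2/((s + 5)^2 + 1)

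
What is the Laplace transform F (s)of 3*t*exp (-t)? 3/ (s + 1)^2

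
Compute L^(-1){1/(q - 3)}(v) exp(3 * v)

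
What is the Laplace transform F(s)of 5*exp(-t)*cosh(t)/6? 5*(s + 1)/(6*s*(s + 2))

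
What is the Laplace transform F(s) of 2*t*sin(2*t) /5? 8*s/(5*(s^2+4) ^2) 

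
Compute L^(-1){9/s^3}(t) 9*t^2/2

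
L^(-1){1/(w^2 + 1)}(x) sin(x)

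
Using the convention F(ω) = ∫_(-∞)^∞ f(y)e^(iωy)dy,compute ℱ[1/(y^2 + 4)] pi*exp(-2*Abs(ω))/2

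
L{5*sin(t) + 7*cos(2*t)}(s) 7*s/(s^2 + 4) + 5/(s^2 + 1)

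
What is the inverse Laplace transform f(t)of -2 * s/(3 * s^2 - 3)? -2 * cosh(t)/3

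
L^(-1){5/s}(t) 5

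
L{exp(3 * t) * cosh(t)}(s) (s - 3)/((s - 3)^2 - 1)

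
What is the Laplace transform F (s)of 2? 2/s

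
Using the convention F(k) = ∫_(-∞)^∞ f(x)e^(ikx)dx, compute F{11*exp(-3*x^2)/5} 11*sqrt(3)*sqrt(pi)*exp(-k^2/12)/15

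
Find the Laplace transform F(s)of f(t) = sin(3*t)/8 3/(8*(s^2 + 9))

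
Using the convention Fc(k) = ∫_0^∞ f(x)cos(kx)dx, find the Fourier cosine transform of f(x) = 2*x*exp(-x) 2*(1 - k^2)/(k^2+1)^2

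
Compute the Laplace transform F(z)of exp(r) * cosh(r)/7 (z - 1)/(7 * z * (z - 2))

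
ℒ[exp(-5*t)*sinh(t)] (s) 1/((s + 5)^2 - 1)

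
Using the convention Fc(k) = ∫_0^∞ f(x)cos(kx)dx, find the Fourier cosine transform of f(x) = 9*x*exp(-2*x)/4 9*(4 - k^2)/(4*(k^2 + 4)^2)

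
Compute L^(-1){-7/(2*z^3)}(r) -7*r^2/4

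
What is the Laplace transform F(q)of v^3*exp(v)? 6/(q - 1)^4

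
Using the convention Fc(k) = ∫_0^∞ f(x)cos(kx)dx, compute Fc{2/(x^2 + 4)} pi * exp(-2 * k)/2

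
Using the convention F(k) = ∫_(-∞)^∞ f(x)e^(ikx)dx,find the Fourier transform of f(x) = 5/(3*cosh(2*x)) 5*pi/(6*cosh(pi*k/4))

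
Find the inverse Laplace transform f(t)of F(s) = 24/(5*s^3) 12*t^2/5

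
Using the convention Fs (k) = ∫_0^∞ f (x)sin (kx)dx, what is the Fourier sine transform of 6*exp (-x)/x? 6*atan (k)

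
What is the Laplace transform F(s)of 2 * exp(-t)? 2/(s + 1)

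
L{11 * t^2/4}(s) 11/(2 * s^3)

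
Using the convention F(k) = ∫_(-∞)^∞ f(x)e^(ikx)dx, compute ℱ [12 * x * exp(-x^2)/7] 6 * I * sqrt(pi) * k * exp(-k^2/4)/7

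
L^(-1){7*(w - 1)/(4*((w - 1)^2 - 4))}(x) 7*exp(x)*cosh(2*x)/4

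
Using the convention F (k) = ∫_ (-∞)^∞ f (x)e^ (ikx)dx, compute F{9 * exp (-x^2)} 9 * sqrt (pi) * exp (-k^2/4)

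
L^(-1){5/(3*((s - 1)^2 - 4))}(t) 5*exp(t)*sinh(2*t)/6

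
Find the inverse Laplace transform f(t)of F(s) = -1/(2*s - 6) -exp(3*t)/2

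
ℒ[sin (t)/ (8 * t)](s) atan (1/s)/8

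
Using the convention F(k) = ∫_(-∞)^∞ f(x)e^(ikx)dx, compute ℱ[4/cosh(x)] 4*pi/cosh(pi*k/2)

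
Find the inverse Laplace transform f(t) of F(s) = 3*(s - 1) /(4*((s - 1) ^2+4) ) 3*exp(t)*cos(2*t) /4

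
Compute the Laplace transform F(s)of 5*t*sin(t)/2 5*s/(s^2 + 1)^2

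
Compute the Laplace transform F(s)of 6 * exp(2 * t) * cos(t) 6 * (s - 2)/((s - 2)^2 + 1)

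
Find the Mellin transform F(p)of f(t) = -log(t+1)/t pi * csc(pi * p)/(p - 1)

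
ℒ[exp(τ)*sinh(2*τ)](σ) 2/((σ - 1)^2-4)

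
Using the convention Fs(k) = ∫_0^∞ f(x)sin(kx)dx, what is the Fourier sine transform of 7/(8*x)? 7*pi/16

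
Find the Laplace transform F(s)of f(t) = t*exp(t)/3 1/(3*(s - 1)^2)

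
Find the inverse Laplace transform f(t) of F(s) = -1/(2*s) -1/2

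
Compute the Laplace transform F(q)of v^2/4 1/(2 * q^3)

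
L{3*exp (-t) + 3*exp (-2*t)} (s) 3/ (s + 2) + 3/ (s + 1)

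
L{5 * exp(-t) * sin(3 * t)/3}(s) 5/((s + 1)^2 + 9)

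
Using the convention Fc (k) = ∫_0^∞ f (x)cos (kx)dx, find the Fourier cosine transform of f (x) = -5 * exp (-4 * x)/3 -20/ (3 * k^2 + 48)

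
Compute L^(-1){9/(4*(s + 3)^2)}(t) 9*t*exp(-3*t)/4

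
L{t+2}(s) s^(-2)+2/s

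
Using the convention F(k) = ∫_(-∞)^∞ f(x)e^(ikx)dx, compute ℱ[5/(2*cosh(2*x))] 5*pi/(4*cosh(pi*k/4))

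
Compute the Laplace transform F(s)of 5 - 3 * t 5/s - 3/s^2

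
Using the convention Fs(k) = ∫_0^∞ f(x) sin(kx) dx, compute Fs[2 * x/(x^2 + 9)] pi * exp(-3 * k) 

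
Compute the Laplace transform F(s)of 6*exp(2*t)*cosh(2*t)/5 6*(s - 2)/(5*s*(s - 4))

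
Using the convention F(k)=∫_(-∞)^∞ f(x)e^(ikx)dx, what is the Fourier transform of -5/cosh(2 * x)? -5 * pi/(2 * cosh(pi * k/4))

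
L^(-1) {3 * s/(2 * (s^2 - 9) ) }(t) 3 * cosh(3 * t) /2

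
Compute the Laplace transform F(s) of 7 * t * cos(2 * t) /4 7 * (s^2 - 4) /(4 * (s^2 + 4) ^2) 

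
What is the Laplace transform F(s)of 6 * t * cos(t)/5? 6 * (s^2 - 1)/(5 * (s^2 + 1)^2)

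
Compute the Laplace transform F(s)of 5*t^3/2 15/s^4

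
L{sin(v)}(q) 1/(q^2 + 1)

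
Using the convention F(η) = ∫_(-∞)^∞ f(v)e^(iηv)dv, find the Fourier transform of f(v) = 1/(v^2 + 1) pi*exp(-Abs(η))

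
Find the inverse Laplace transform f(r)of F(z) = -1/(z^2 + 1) -sin(r)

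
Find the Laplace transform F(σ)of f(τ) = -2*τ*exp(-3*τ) -2/(σ + 3)^2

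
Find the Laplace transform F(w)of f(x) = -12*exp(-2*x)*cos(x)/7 12*(-w - 2)/(7*((w + 2)^2 + 1))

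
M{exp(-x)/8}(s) gamma(s)/8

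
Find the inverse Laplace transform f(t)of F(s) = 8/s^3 4*t^2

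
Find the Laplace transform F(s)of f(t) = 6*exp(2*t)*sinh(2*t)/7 12/(7*s*(s - 4))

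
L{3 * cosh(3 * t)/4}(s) 3 * s/(4 * (s^2-9))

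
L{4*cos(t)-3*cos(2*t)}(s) 4*s/(s^2 + 1)-3*s/(s^2 + 4)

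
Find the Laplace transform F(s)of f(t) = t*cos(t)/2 (s^2 - 1)/(2*(s^2 + 1)^2)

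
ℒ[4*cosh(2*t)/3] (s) 4*s/(3*(s^2 - 4))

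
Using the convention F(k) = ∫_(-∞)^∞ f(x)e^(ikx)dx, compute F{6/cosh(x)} 6*pi/cosh(pi*k/2)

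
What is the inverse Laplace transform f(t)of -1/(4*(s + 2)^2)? -t*exp(-2*t)/4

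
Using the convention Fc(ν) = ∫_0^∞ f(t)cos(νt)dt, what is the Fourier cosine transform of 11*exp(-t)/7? 11/(7*(ν^2 + 1))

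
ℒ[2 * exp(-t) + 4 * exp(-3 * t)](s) 2/(s + 1) + 4/(s + 3)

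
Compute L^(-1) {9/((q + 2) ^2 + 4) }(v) 9*exp(-2*v)*sin(2*v) /2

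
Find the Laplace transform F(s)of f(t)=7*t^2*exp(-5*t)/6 7/(3*(s+5)^3)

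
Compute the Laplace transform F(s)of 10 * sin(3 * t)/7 30/(7 * (s^2 + 9))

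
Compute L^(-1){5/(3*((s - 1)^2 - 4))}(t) 5*exp(t)*sinh(2*t)/6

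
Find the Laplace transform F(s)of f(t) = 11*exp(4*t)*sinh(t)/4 11/(4*((s - 4)^2 - 1))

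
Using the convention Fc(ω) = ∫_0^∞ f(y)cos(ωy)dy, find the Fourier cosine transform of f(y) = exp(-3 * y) 3/(ω^2 + 9)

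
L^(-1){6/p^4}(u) u^3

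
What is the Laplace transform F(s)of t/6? 1/(6 * s^2)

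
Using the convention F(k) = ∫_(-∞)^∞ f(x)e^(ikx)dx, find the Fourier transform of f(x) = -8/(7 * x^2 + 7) -8 * pi * exp(-Abs(k))/7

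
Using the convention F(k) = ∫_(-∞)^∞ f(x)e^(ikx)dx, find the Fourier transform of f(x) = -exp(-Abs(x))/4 -1/(2*k^2 + 2)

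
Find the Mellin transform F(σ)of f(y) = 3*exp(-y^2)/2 3*gamma(σ/2)/4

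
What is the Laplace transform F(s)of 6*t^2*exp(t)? 12/(s - 1)^3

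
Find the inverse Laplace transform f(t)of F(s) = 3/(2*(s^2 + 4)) 3*sin(2*t)/4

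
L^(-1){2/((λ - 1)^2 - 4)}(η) exp(η)*sinh(2*η)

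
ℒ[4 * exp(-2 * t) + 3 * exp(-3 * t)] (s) 3/(s + 3) + 4/(s + 2) 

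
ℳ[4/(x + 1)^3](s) 2*pi*(s - 2)*(s - 1)/sin(pi*s)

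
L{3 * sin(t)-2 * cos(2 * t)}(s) 3/(s^2+1)-2 * s/(s^2+4)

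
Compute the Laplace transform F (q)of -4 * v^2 -8/q^3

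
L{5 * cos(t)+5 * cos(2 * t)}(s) 5 * s/(s^2+4)+5 * s/(s^2+1)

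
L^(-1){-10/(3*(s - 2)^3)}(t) -5*t^2*exp(2*t)/3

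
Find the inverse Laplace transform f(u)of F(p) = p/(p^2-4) cosh(2 * u)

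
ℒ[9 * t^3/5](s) 54/(5 * s^4)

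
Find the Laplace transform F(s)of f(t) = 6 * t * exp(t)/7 6/(7 * (s - 1)^2)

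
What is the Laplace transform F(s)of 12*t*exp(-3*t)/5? 12/(5*(s + 3)^2)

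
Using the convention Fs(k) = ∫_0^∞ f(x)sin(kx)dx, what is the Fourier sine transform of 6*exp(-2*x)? 6*k/(k^2+4)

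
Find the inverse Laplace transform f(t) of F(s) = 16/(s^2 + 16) 4 * sin(4 * t) 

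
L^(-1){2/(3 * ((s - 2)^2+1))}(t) 2 * exp(2 * t) * sin(t)/3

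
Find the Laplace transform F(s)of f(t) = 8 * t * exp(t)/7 8/(7 * (s - 1)^2)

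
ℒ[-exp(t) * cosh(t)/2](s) (1 - s)/(2 * s * (s - 2))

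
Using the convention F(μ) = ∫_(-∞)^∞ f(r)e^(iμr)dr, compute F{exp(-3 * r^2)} sqrt(3) * sqrt(pi) * exp(-μ^2/12)/3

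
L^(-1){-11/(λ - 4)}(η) -11*exp(4*η)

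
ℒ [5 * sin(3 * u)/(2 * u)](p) 5 * atan(3/p)/2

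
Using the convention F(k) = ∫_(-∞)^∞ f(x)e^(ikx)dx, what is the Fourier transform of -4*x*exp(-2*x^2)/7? -sqrt(2)*I*sqrt(pi)*k*exp(-k^2/8)/14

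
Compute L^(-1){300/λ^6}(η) 5*η^5/2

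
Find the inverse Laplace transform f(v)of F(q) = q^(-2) v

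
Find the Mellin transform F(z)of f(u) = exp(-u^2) gamma(z/2)/2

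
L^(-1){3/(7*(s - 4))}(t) 3*exp(4*t)/7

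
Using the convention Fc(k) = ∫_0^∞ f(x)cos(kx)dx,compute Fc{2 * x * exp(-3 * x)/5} 2 * (9 - k^2)/(5 * (k^2 + 9)^2)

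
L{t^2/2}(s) s^(-3)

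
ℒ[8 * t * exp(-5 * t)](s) 8/(s + 5)^2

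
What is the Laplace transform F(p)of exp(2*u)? 1/(p - 2)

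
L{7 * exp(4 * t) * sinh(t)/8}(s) 7/(8 * ((s - 4)^2 - 1))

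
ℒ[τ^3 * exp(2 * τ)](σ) 6/(σ - 2)^4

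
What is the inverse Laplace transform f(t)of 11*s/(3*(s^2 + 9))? 11*cos(3*t)/3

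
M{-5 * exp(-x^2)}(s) -5 * gamma(s/2)/2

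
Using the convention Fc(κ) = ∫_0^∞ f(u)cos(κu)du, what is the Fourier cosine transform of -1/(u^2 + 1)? -pi*exp(-κ)/2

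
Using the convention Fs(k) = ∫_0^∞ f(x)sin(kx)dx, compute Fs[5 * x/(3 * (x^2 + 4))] 5 * pi * exp(-2 * k)/6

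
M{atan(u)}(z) -pi * sec(pi * z/2)/(2 * z)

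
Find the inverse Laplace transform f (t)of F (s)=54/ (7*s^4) 9*t^3/7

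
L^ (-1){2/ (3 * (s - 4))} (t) 2 * exp (4 * t)/3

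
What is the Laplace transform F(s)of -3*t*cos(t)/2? 3*(1 - s^2)/(2*(s^2 + 1)^2)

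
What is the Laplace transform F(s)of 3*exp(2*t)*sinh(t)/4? 3/(4*((s - 2)^2 - 1))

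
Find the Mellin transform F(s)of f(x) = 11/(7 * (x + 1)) 11 * pi * csc(pi * s)/7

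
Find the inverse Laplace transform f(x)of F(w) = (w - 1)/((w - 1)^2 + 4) exp(x) * cos(2 * x)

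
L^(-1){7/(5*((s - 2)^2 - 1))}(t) 7*exp(2*t)*sinh(t)/5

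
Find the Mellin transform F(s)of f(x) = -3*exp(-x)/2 -3*gamma(s)/2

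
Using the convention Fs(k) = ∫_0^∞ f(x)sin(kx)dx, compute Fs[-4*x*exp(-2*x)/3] -16*k/(3*(k^2+4)^2)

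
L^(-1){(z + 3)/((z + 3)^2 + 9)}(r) exp(-3*r)*cos(3*r)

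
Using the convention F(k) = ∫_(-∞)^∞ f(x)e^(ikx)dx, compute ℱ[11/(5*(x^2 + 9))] 11*pi*exp(-3*Abs(k))/15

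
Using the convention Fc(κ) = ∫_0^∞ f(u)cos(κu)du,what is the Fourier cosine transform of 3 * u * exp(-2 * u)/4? 3 * (4 - κ^2)/(4 * (κ^2 + 4)^2)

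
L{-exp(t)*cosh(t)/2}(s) (1 - s)/(2*s*(s - 2))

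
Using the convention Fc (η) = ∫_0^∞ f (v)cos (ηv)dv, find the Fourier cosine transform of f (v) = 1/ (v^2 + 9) pi*exp (-3*η)/6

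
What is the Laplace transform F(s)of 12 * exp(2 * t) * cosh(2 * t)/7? 12 * (s - 2)/(7 * s * (s - 4))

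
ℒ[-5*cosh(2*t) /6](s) -5*s/(6*s^2 - 24) 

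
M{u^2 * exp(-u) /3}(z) gamma(z + 2) /3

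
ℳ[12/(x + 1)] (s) 12*pi*csc(pi*s)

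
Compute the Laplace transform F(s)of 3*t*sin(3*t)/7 18*s/(7*(s^2+9)^2)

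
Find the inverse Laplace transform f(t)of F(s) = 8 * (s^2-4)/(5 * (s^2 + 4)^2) 8 * t * cos(2 * t)/5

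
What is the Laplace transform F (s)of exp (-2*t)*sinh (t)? 1/ ( (s + 2)^2 - 1)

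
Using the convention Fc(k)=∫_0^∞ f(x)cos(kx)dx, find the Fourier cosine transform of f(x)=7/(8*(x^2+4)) 7*pi*exp(-2*k)/32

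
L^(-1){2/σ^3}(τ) τ^2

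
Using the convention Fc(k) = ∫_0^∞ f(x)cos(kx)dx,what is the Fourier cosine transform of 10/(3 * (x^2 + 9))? 5 * pi * exp(-3 * k)/9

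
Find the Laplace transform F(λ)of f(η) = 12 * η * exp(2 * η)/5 12/(5 * (λ - 2)^2)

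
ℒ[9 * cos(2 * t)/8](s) 9 * s/(8 * (s^2 + 4))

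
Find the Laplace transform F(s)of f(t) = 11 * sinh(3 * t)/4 33/(4 * (s^2 - 9))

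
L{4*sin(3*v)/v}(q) 4*atan(3/q)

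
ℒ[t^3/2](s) 3/s^4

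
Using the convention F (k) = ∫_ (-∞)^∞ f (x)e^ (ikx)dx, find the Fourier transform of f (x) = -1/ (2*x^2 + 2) -pi*exp (-Abs (k))/2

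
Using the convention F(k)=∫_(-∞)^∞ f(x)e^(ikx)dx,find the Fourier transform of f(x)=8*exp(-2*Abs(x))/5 32/(5*(k^2 + 4))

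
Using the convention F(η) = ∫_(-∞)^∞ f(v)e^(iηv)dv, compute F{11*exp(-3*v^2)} 11*sqrt(3)*sqrt(pi)*exp(-η^2/12)/3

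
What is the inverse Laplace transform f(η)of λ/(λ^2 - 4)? cosh(2 * η)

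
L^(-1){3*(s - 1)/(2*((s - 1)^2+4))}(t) 3*exp(t)*cos(2*t)/2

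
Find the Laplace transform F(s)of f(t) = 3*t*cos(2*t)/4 3*(s^2 - 4)/(4*(s^2 + 4)^2)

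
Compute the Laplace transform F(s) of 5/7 5/(7 * s) 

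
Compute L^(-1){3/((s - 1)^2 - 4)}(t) 3 * exp(t) * sinh(2 * t)/2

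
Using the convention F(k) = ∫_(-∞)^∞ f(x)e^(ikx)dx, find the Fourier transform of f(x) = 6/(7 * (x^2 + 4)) 3 * pi * exp(-2 * Abs(k))/7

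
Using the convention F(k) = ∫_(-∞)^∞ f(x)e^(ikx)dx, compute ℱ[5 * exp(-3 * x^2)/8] 5 * sqrt(3) * sqrt(pi) * exp(-k^2/12)/24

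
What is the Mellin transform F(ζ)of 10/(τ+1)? 10 * pi * csc(pi * ζ)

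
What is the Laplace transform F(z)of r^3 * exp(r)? 6/(z - 1)^4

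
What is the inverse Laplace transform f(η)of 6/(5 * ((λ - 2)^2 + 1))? 6 * exp(2 * η) * sin(η)/5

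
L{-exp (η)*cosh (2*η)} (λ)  (1 - λ)/ ( (λ - 1)^2 - 4)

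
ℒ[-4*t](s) -4/s^2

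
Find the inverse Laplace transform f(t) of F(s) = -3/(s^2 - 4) -3 * sinh(2 * t) /2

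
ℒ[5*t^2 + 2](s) 2/s + 10/s^3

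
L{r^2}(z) 2/z^3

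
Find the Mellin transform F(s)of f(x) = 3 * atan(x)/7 -3 * pi * sec(pi * s/2)/(14 * s)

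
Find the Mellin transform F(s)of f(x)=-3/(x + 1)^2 3*pi*(s - 1)/sin(pi*s)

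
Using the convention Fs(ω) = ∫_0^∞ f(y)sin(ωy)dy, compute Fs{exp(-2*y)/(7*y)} atan(ω/2)/7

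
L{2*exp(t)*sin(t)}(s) 2/((s - 1)^2 + 1)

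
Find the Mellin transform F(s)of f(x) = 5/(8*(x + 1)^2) -5*pi*(s - 1)/(8*sin(pi*s))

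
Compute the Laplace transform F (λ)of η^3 6/λ^4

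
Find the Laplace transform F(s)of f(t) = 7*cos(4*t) 7*s/(s^2 + 16)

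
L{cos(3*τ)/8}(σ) σ/(8*(σ^2 + 9))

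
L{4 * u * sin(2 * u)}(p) 16 * p/(p^2 + 4)^2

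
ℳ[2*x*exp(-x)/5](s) 2*gamma(s + 1)/5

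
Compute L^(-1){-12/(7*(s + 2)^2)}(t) -12*t*exp(-2*t)/7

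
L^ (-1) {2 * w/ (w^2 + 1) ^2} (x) x * sin (x) 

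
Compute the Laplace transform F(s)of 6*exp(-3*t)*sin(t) 6/((s+3)^2+1)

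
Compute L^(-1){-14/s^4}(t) -7*t^3/3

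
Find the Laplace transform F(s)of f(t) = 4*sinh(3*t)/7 12/(7*(s^2 - 9))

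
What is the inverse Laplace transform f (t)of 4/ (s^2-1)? 4*sinh (t)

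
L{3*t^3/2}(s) 9/s^4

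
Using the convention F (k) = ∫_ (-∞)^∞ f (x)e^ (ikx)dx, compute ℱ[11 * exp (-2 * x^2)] 11 * sqrt (2) * sqrt (pi) * exp (-k^2/8)/2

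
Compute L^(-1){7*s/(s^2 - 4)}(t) 7*cosh(2*t)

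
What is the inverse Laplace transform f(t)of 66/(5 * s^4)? 11 * t^3/5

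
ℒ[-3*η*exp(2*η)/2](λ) -3/(2*(λ - 2)^2)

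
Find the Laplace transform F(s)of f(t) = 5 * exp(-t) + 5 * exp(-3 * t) 5/(s + 1) + 5/(s + 3)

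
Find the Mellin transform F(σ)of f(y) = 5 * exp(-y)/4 5 * gamma(σ)/4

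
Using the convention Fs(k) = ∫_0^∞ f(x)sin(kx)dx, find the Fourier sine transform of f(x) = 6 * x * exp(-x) 12 * k/(k^2 + 1)^2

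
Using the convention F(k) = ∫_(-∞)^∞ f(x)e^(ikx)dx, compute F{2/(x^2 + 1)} 2 * pi * exp(-Abs(k))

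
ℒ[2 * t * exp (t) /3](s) 2/ (3 * (s - 1) ^2) 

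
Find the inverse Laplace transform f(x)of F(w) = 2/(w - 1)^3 x^2 * exp(x)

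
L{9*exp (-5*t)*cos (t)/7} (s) 9*(s + 5)/ (7*( (s + 5)^2 + 1))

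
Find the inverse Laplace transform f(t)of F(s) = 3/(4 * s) 3/4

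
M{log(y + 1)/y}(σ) -pi * csc(pi * σ)/(σ - 1)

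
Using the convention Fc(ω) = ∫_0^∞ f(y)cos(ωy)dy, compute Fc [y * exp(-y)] (1 - ω^2)/(ω^2 + 1)^2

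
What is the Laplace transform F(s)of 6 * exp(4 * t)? 6/(s - 4)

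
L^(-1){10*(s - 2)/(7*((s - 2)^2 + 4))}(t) 10*exp(2*t)*cos(2*t)/7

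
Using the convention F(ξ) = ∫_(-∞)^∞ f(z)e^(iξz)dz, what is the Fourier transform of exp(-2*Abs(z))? 4/(ξ^2+4)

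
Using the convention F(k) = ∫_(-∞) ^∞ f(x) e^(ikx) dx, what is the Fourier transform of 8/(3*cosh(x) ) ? 8*pi/(3*cosh(pi*k/2) ) 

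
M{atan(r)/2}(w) -pi*sec(pi*w/2)/(4*w)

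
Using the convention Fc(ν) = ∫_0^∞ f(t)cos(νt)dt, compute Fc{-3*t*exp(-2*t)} 3*(ν^2 - 4)/(ν^2 + 4)^2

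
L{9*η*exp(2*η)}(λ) 9/(λ - 2)^2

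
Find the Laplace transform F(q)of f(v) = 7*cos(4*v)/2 7*q/(2*(q^2 + 16))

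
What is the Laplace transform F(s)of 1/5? 1/(5*s)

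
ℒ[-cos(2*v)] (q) -q/(q^2 + 4)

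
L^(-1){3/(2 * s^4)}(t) t^3/4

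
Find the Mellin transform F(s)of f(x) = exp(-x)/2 gamma(s)/2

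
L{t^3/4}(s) 3/(2 * s^4)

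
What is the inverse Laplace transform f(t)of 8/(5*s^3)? 4*t^2/5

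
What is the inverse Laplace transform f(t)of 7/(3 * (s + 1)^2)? 7 * t * exp(-t)/3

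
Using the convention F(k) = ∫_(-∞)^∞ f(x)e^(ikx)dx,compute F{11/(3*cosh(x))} 11*pi/(3*cosh(pi*k/2))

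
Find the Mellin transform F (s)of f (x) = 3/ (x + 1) 3*pi*csc (pi*s)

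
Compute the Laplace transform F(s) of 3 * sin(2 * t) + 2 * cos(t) 2 * s/(s^2 + 1) + 6/(s^2 + 4) 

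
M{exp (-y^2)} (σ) gamma (σ/2)/2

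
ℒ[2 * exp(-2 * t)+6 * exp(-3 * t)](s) 6/(s+3)+2/(s+2)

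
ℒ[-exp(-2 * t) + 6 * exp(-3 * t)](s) 6/(s + 3) - 1/(s + 2) 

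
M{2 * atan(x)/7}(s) -pi * sec(pi * s/2)/(7 * s)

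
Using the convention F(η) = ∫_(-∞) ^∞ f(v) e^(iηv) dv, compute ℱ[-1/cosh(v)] -pi/cosh(pi*η/2) 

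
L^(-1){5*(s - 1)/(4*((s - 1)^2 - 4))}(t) 5*exp(t)*cosh(2*t)/4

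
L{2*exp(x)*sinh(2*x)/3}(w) 4/(3*((w - 1)^2 - 4))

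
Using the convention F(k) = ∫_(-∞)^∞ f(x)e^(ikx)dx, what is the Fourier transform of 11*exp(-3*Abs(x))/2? 33/(k^2+9)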